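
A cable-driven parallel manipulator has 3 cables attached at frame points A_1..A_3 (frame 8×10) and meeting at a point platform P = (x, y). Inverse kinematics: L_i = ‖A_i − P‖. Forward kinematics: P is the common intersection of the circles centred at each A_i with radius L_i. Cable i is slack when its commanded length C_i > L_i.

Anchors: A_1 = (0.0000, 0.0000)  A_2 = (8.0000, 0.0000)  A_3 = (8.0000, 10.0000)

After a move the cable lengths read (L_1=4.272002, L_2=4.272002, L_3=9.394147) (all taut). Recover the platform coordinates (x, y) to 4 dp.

(4.0000, 1.5000)

circle eqns → linear via eq_j − eq_1; set c_j = A_j·A_j − L_j²
c_1 = 0.0000+0.0000−18.2500 = -18.2500
-16.0000·x + 0.0000·y = c_1−c_2 = -64.0000
-16.0000·x − 20.0000·y = c_1−c_3 = -94.0000
solve first two rows → x=4.0000, y=1.5000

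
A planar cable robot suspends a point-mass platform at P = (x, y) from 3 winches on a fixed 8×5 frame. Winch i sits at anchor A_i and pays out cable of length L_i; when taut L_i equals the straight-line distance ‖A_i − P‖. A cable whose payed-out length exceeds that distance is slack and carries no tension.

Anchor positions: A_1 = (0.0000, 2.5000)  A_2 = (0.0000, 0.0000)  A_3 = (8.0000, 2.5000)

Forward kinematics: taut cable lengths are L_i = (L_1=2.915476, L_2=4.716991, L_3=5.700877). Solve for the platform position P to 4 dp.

(2.5000, 4.0000)

each cable: (A_i−P)·(A_i−P) = L_i²; let c_i = ‖A_i‖²−L_i²
c_1 = 0.0000+6.2500−8.5000 = -2.2500
row 1: 0.0000x + 5.0000y = 20.0000  (c_2=-22.2500)
row 2: -16.0000x + 0.0000y = -40.0000  (c_3=37.7500)
Cramer on rows 1–2 → x = 2.5000, y = 4.0000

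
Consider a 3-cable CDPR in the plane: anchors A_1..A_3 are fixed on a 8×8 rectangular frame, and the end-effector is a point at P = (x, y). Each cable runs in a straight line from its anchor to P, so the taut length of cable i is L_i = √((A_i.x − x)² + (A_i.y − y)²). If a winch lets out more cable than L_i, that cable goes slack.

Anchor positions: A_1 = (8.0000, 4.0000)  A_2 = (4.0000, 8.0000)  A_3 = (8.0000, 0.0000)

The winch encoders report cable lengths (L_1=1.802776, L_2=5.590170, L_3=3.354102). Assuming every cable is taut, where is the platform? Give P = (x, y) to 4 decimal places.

circle eqns → linear via eq_j − eq_1; set q_j = A_j·A_j − L_j²
q_1 = 64.0000+16.0000−3.2500 = 76.7500
8.0000·x − 8.0000·y = q_1−q_2 = 28.0000
0.0000·x + 8.0000·y = q_1−q_3 = 24.0000
solve first two rows → x=6.5000, y=3.0000

(6.5000, 3.0000)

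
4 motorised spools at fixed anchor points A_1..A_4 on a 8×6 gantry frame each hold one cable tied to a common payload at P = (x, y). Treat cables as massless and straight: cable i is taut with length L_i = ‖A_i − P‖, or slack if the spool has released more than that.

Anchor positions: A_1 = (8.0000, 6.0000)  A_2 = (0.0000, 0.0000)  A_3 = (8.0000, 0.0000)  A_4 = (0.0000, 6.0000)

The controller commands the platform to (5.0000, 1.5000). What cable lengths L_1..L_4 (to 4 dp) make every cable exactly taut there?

(5.4083, 5.2202, 3.3541, 6.7268)

L_1: Δ = A_1−P = (3.0000, 4.5000) → ‖Δ‖ = √29.2500 = 5.4083
L_2: Δ = A_2−P = (-5.0000, -1.5000) → ‖Δ‖ = √27.2500 = 5.2202
L_3: Δ = A_3−P = (3.0000, -1.5000) → ‖Δ‖ = √11.2500 = 3.3541
L_4: Δ = A_4−P = (-5.0000, 4.5000) → ‖Δ‖ = √45.2500 = 6.7268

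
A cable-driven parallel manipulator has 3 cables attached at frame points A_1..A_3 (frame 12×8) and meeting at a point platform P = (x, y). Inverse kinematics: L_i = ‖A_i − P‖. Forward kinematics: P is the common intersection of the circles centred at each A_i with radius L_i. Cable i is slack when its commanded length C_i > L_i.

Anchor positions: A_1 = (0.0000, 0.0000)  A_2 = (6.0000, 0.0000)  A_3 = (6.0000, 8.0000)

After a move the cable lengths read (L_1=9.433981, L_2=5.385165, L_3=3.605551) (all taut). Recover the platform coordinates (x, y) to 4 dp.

(8.0000, 5.0000)

each cable: (A_i−P)·(A_i−P) = L_i²; let k_i = ‖A_i‖²−L_i²
k_1 = 0.0000+0.0000−89.0000 = -89.0000
row 1: -12.0000x + 0.0000y = -96.0000  (k_2=7.0000)
row 2: -12.0000x − 16.0000y = -176.0000  (k_3=87.0000)
Cramer on rows 1–2 → x = 8.0000, y = 5.0000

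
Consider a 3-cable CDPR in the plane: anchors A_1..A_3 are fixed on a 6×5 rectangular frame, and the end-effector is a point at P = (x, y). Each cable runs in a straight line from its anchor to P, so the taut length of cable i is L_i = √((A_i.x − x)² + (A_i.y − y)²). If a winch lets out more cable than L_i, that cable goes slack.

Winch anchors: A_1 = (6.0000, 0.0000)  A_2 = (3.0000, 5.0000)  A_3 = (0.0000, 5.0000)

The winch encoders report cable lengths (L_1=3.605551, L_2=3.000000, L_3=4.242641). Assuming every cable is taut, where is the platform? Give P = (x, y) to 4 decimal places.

expand ‖A_i−P‖²=L_i² and subtract eq 1 (c_i ≔ ‖A_i‖²−L_i²)
c_1 = 36.0000+0.0000−13.0000 = 23.0000
eq1−eq2 → [6.0000  -10.0000]·P = -2.0000
eq1−eq3 → [12.0000  -10.0000]·P = 16.0000
2×2 solve → P = (3.0000, 2.0000)

(3.0000, 2.0000)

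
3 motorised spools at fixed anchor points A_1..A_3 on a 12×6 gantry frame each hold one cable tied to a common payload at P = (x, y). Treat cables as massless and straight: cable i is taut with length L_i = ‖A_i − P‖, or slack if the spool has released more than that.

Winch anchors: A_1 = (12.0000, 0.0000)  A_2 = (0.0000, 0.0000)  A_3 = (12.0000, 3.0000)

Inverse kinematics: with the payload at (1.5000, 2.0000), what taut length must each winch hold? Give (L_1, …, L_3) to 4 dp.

L_1 = √((12.0000−1.5000)² + (0.0000−2.0000)²) = 10.6888
L_2 = √((0.0000−1.5000)² + (0.0000−2.0000)²) = 2.5000
L_3 = √((12.0000−1.5000)² + (3.0000−2.0000)²) = 10.5475

(10.6888, 2.5000, 10.5475)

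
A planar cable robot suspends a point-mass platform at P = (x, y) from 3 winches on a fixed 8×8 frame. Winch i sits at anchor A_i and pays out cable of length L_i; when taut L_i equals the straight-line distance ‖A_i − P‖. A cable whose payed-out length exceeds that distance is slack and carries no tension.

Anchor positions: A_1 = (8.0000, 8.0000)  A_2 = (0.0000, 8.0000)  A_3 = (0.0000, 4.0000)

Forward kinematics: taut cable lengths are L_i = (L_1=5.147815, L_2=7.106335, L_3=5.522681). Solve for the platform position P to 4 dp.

(5.5000, 3.5000)

each cable: (A_i−P)·(A_i−P) = L_i²; let k_i = ‖A_i‖²−L_i²
k_1 = 64.0000+64.0000−26.5000 = 101.5000
row 1: 16.0000x + 0.0000y = 88.0000  (k_2=13.5000)
row 2: 16.0000x + 8.0000y = 116.0000  (k_3=-14.5000)
Cramer on rows 1–2 → x = 5.5000, y = 3.5000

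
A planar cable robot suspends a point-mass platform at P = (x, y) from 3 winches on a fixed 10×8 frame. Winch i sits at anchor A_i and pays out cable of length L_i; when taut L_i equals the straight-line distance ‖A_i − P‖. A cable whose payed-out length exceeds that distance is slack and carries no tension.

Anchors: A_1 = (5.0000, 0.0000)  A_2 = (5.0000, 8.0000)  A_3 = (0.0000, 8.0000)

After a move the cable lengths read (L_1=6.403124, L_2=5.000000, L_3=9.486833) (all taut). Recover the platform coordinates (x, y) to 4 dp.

expand ‖A_i−P‖²=L_i² and subtract eq 1 (q_i ≔ ‖A_i‖²−L_i²)
q_1 = 25.0000+0.0000−41.0000 = -16.0000
eq1−eq2 → [0.0000  -16.0000]·P = -80.0000
eq1−eq3 → [10.0000  -16.0000]·P = 10.0000
2×2 solve → P = (9.0000, 5.0000)

(9.0000, 5.0000)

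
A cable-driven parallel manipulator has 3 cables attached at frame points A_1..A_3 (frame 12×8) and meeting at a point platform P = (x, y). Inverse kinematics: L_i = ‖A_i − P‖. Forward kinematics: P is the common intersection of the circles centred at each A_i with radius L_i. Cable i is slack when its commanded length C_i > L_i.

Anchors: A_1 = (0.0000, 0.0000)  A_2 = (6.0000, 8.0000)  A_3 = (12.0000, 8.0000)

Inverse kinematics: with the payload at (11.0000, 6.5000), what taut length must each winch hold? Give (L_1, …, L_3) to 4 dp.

L_1: Δ = A_1−P = (-11.0000, -6.5000) → ‖Δ‖ = √163.2500 = 12.7769
L_2: Δ = A_2−P = (-5.0000, 1.5000) → ‖Δ‖ = √27.2500 = 5.2202
L_3: Δ = A_3−P = (1.0000, 1.5000) → ‖Δ‖ = √3.2500 = 1.8028

(12.7769, 5.2202, 1.8028)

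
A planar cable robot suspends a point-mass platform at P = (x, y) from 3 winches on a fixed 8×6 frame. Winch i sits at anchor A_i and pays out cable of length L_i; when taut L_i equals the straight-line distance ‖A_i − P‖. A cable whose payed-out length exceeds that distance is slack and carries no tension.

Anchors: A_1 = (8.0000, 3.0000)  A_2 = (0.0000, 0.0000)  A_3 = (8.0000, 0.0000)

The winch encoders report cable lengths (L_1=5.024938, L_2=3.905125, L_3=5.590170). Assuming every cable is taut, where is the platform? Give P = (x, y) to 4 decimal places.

(3.0000, 2.5000)

each cable: (A_i−P)·(A_i−P) = L_i²; let c_i = ‖A_i‖²−L_i²
c_1 = 64.0000+9.0000−25.2500 = 47.7500
row 1: 16.0000x + 6.0000y = 63.0000  (c_2=-15.2500)
row 2: 0.0000x + 6.0000y = 15.0000  (c_3=32.7500)
Cramer on rows 1–2 → x = 3.0000, y = 2.5000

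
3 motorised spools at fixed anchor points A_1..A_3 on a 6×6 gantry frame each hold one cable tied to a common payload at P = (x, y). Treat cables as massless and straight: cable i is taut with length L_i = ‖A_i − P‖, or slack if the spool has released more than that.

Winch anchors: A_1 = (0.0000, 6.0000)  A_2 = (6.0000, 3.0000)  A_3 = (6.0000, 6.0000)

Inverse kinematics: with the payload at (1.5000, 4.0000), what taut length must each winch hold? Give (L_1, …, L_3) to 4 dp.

(2.5000, 4.6098, 4.9244)

L_1 = √((0.0000−1.5000)² + (6.0000−4.0000)²) = 2.5000
L_2 = √((6.0000−1.5000)² + (3.0000−4.0000)²) = 4.6098
L_3 = √((6.0000−1.5000)² + (6.0000−4.0000)²) = 4.9244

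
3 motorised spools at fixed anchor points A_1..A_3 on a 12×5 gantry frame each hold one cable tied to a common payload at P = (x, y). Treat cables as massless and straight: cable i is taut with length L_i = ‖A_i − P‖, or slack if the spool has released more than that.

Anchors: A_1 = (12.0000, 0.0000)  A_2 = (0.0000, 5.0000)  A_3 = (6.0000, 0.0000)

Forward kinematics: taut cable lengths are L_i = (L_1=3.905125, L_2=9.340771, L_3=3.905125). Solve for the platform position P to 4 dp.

each cable: (A_i−P)·(A_i−P) = L_i²; let c_i = ‖A_i‖²−L_i²
c_1 = 144.0000+0.0000−15.2500 = 128.7500
row 1: 24.0000x − 10.0000y = 191.0000  (c_2=-62.2500)
row 2: 12.0000x + 0.0000y = 108.0000  (c_3=20.7500)
Cramer on rows 1–2 → x = 9.0000, y = 2.5000

(9.0000, 2.5000)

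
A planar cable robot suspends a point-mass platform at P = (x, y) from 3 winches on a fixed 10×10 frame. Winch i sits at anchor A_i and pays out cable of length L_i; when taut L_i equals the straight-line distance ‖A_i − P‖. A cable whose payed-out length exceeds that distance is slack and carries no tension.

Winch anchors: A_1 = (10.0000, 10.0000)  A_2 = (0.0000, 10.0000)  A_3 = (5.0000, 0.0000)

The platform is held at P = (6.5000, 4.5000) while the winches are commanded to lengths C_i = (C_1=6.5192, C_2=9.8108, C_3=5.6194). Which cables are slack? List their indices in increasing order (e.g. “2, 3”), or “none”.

cable 1: L_1 = ‖A_1−P‖ = 6.5192;  C_1 = 6.5192 → taut
cable 2: L_2 = ‖A_2−P‖ = 8.5147;  C_2 = 9.8108 → slack
cable 3: L_3 = ‖A_3−P‖ = 4.7434;  C_3 = 5.6194 → slack

2, 3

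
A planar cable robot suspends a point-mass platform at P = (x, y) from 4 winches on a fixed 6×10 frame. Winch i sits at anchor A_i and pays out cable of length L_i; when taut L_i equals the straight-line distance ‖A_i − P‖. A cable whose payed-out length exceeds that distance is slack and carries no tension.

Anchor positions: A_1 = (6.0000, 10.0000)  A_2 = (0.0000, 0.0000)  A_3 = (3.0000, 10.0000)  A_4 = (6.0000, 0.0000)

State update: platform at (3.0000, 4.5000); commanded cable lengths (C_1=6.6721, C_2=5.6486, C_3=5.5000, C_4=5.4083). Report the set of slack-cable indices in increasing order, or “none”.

i=1: geometric 6.2650 vs commanded 6.6721 ⇒ slack
i=2: geometric 5.4083 vs commanded 5.6486 ⇒ slack
i=3: geometric 5.5000 vs commanded 5.5000 ⇒ taut
i=4: geometric 5.4083 vs commanded 5.4083 ⇒ taut

1, 2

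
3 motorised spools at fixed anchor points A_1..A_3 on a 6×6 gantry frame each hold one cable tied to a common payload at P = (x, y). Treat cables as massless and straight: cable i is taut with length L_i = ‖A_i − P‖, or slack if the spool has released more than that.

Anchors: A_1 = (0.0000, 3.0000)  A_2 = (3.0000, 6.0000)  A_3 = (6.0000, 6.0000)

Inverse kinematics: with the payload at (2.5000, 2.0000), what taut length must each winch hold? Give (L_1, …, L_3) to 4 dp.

L_1 = √((0.0000−2.5000)² + (3.0000−2.0000)²) = 2.6926
L_2 = √((3.0000−2.5000)² + (6.0000−2.0000)²) = 4.0311
L_3 = √((6.0000−2.5000)² + (6.0000−2.0000)²) = 5.3151

(2.6926, 4.0311, 5.3151)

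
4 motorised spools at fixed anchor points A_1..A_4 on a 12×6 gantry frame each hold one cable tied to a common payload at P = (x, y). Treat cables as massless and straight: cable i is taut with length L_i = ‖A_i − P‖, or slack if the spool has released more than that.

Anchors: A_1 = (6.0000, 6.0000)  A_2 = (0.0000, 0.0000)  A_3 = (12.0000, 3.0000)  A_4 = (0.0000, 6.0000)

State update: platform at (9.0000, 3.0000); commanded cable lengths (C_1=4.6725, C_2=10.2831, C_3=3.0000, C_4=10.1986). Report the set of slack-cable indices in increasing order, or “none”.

i=1: geometric 4.2426 vs commanded 4.6725 ⇒ slack
i=2: geometric 9.4868 vs commanded 10.2831 ⇒ slack
i=3: geometric 3.0000 vs commanded 3.0000 ⇒ taut
i=4: geometric 9.4868 vs commanded 10.1986 ⇒ slack

1, 2, 4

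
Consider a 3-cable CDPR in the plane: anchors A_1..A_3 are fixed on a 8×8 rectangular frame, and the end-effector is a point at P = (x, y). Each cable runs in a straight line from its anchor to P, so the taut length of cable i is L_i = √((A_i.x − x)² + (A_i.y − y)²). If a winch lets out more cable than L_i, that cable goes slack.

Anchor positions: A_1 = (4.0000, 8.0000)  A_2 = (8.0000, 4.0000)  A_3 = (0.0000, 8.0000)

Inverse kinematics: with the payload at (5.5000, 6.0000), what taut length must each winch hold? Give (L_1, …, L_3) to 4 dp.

cable 1: Δx=-1.5000, Δy=2.0000; L_1 = √(Δx²+Δy²) = 2.5000
cable 2: Δx=2.5000, Δy=-2.0000; L_2 = √(Δx²+Δy²) = 3.2016
cable 3: Δx=-5.5000, Δy=2.0000; L_3 = √(Δx²+Δy²) = 5.8523

(2.5000, 3.2016, 5.8523)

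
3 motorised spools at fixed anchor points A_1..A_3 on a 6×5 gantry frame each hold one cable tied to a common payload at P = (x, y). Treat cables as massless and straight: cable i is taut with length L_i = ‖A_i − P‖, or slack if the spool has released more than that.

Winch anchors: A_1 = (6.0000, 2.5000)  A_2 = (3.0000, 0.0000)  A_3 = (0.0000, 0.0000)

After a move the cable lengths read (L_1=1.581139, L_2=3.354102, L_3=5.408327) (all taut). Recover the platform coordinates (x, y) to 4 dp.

expand ‖A_i−P‖²=L_i² and subtract eq 1 (q_i ≔ ‖A_i‖²−L_i²)
q_1 = 36.0000+6.2500−2.5000 = 39.7500
eq1−eq2 → [6.0000  5.0000]·P = 42.0000
eq1−eq3 → [12.0000  5.0000]·P = 69.0000
2×2 solve → P = (4.5000, 3.0000)

(4.5000, 3.0000)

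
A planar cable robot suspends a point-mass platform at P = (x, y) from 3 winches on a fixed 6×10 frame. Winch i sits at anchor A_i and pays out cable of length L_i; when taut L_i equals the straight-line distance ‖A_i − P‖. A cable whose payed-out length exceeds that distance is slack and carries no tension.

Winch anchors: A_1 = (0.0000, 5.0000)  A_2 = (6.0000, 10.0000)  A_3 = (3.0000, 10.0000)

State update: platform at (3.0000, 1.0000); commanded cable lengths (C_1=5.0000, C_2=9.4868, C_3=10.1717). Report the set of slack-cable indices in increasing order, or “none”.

cable 1: √((-3.0000)²+(4.0000)²)=5.0000, C_1=5.0000: taut
cable 2: √((3.0000)²+(9.0000)²)=9.4868, C_2=9.4868: taut
cable 3: √((0.0000)²+(9.0000)²)=9.0000, C_3=10.1717: slack

3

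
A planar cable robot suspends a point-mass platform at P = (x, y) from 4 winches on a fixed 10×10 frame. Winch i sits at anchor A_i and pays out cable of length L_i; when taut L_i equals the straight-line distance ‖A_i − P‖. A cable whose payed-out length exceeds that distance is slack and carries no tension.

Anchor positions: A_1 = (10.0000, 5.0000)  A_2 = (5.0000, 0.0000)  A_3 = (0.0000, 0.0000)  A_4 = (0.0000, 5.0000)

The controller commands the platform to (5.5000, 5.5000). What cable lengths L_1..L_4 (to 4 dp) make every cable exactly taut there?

(4.5277, 5.5227, 7.7782, 5.5227)

L_1: Δ = A_1−P = (4.5000, -0.5000) → ‖Δ‖ = √20.5000 = 4.5277
L_2: Δ = A_2−P = (-0.5000, -5.5000) → ‖Δ‖ = √30.5000 = 5.5227
L_3: Δ = A_3−P = (-5.5000, -5.5000) → ‖Δ‖ = √60.5000 = 7.7782
L_4: Δ = A_4−P = (-5.5000, -0.5000) → ‖Δ‖ = √30.5000 = 5.5227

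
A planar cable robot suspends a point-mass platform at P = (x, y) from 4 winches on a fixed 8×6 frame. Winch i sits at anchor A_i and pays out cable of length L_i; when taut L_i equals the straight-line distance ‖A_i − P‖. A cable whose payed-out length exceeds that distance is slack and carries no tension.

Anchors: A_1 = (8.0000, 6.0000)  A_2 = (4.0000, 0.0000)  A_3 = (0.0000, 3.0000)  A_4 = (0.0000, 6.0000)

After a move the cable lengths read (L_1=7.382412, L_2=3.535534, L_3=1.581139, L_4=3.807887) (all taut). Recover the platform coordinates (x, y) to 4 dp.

(1.5000, 2.5000)

each cable: (A_i−P)·(A_i−P) = L_i²; let q_i = ‖A_i‖²−L_i²
q_1 = 64.0000+36.0000−54.5000 = 45.5000
row 1: 8.0000x + 12.0000y = 42.0000  (q_2=3.5000)
row 2: 16.0000x + 6.0000y = 39.0000  (q_3=6.5000)
row 3: 16.0000x + 0.0000y = 24.0000  (q_4=21.5000)
Cramer on rows 1–2 → x = 1.5000, y = 2.5000
check cable 4: ‖A_4−P‖² = 14.5000 ≈ L_4² = 14.5000 ✓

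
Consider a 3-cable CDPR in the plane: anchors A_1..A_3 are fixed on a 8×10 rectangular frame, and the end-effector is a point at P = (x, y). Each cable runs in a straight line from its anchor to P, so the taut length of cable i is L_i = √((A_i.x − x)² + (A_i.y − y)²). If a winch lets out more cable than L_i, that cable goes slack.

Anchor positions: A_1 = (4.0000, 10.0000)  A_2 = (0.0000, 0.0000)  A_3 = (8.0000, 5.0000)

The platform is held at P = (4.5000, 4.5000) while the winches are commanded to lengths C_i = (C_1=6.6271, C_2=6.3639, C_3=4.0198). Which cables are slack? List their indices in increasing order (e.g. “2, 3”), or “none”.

cable 1: √((-0.5000)²+(5.5000)²)=5.5227, C_1=6.6271: slack
cable 2: √((-4.5000)²+(-4.5000)²)=6.3640, C_2=6.3639: taut
cable 3: √((3.5000)²+(0.5000)²)=3.5355, C_3=4.0198: slack

1, 3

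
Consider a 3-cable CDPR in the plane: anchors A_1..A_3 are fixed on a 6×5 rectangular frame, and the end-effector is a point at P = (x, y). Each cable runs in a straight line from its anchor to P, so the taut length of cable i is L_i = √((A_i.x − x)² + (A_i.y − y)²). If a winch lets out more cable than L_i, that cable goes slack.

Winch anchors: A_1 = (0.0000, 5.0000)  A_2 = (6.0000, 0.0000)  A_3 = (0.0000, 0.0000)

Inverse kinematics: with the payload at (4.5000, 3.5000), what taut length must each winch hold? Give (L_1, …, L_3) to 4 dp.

L_1: Δ = A_1−P = (-4.5000, 1.5000) → ‖Δ‖ = √22.5000 = 4.7434
L_2: Δ = A_2−P = (1.5000, -3.5000) → ‖Δ‖ = √14.5000 = 3.8079
L_3: Δ = A_3−P = (-4.5000, -3.5000) → ‖Δ‖ = √32.5000 = 5.7009

(4.7434, 3.8079, 5.7009)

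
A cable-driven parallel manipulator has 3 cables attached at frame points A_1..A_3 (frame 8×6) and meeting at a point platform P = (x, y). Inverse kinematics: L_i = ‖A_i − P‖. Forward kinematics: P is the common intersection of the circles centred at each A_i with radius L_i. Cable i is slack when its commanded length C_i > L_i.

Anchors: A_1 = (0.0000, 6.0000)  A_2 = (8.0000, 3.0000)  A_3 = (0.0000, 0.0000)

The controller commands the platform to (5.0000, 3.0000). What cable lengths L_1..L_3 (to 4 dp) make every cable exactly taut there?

(5.8310, 3.0000, 5.8310)

L_1: Δ = A_1−P = (-5.0000, 3.0000) → ‖Δ‖ = √34.0000 = 5.8310
L_2: Δ = A_2−P = (3.0000, 0.0000) → ‖Δ‖ = √9.0000 = 3.0000
L_3: Δ = A_3−P = (-5.0000, -3.0000) → ‖Δ‖ = √34.0000 = 5.8310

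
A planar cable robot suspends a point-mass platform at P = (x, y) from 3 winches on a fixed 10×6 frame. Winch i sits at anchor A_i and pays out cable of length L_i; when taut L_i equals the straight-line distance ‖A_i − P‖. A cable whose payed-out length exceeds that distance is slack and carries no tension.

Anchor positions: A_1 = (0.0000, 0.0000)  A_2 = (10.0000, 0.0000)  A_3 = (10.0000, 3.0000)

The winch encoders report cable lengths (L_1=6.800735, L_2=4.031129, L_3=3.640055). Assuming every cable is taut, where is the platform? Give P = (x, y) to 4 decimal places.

(6.5000, 2.0000)

each cable: (A_i−P)·(A_i−P) = L_i²; let q_i = ‖A_i‖²−L_i²
q_1 = 0.0000+0.0000−46.2500 = -46.2500
row 1: -20.0000x + 0.0000y = -130.0000  (q_2=83.7500)
row 2: -20.0000x − 6.0000y = -142.0000  (q_3=95.7500)
Cramer on rows 1–2 → x = 6.5000, y = 2.0000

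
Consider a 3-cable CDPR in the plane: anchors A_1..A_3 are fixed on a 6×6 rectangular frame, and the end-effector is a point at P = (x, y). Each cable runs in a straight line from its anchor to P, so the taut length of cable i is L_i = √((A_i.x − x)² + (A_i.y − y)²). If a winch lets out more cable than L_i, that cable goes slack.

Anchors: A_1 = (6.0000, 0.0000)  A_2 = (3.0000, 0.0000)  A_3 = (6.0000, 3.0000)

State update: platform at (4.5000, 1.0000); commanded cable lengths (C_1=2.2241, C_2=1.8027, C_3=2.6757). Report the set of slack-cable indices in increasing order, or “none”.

1, 3

cable 1: √((1.5000)²+(-1.0000)²)=1.8028, C_1=2.2241: slack
cable 2: √((-1.5000)²+(-1.0000)²)=1.8028, C_2=1.8027: taut
cable 3: √((1.5000)²+(2.0000)²)=2.5000, C_3=2.6757: slack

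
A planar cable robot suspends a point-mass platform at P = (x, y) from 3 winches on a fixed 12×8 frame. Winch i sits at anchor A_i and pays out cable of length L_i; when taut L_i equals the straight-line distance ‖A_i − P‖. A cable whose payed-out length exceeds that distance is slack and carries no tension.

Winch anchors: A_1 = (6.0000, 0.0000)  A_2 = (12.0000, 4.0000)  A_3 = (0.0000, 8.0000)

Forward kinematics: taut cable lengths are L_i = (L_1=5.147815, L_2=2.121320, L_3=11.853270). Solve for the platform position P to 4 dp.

expand ‖A_i−P‖²=L_i² and subtract eq 1 (c_i ≔ ‖A_i‖²−L_i²)
c_1 = 36.0000+0.0000−26.5000 = 9.5000
eq1−eq2 → [-12.0000  -8.0000]·P = -146.0000
eq1−eq3 → [12.0000  -16.0000]·P = 86.0000
2×2 solve → P = (10.5000, 2.5000)

(10.5000, 2.5000)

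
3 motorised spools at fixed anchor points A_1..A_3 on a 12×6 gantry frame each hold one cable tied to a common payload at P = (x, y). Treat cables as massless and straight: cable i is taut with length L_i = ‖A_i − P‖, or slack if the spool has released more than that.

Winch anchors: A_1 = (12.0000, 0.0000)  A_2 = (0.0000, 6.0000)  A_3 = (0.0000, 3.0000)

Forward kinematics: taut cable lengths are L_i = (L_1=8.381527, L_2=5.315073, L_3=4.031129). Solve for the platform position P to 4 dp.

each cable: (A_i−P)·(A_i−P) = L_i²; let c_i = ‖A_i‖²−L_i²
c_1 = 144.0000+0.0000−70.2500 = 73.7500
row 1: 24.0000x − 12.0000y = 66.0000  (c_2=7.7500)
row 2: 24.0000x − 6.0000y = 81.0000  (c_3=-7.2500)
Cramer on rows 1–2 → x = 4.0000, y = 2.5000

(4.0000, 2.5000)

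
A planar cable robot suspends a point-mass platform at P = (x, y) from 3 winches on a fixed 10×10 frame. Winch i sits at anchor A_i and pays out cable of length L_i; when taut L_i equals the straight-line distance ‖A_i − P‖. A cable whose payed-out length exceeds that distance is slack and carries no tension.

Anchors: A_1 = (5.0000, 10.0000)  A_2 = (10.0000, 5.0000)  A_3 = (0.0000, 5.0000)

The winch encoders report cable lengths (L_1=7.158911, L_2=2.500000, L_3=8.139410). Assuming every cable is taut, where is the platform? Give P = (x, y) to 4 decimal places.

(8.0000, 3.5000)

circle eqns → linear via eq_j − eq_1; set k_j = A_j·A_j − L_j²
k_1 = 25.0000+100.0000−51.2500 = 73.7500
-10.0000·x + 10.0000·y = k_1−k_2 = -45.0000
10.0000·x + 10.0000·y = k_1−k_3 = 115.0000
solve first two rows → x=8.0000, y=3.5000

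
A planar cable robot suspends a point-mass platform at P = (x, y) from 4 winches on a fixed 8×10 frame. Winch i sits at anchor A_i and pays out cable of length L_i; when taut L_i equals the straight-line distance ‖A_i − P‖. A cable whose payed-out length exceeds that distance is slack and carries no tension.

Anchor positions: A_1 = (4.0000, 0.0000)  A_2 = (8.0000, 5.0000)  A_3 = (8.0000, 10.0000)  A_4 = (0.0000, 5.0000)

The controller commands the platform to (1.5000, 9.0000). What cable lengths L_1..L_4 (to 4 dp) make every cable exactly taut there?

L_1: Δ = A_1−P = (2.5000, -9.0000) → ‖Δ‖ = √87.2500 = 9.3408
L_2: Δ = A_2−P = (6.5000, -4.0000) → ‖Δ‖ = √58.2500 = 7.6322
L_3: Δ = A_3−P = (6.5000, 1.0000) → ‖Δ‖ = √43.2500 = 6.5765
L_4: Δ = A_4−P = (-1.5000, -4.0000) → ‖Δ‖ = √18.2500 = 4.2720

(9.3408, 7.6322, 6.5765, 4.2720)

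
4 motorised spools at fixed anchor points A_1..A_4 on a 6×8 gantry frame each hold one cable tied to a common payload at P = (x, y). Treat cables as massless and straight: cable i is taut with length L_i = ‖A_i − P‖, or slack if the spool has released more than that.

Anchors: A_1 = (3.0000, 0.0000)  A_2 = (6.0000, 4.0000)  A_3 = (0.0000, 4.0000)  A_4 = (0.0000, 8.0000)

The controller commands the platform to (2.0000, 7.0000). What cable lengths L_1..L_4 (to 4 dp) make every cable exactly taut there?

(7.0711, 5.0000, 3.6056, 2.2361)

cable 1: Δx=1.0000, Δy=-7.0000; L_1 = √(Δx²+Δy²) = 7.0711
cable 2: Δx=4.0000, Δy=-3.0000; L_2 = √(Δx²+Δy²) = 5.0000
cable 3: Δx=-2.0000, Δy=-3.0000; L_3 = √(Δx²+Δy²) = 3.6056
cable 4: Δx=-2.0000, Δy=1.0000; L_4 = √(Δx²+Δy²) = 2.2361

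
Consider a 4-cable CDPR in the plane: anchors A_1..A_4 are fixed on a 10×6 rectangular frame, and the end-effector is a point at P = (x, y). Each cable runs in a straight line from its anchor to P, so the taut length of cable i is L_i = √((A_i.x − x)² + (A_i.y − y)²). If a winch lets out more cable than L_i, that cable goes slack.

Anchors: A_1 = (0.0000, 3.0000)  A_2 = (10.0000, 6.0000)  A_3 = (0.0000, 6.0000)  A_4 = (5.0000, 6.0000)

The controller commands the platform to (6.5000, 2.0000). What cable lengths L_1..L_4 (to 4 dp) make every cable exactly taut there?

cable 1: Δx=-6.5000, Δy=1.0000; L_1 = √(Δx²+Δy²) = 6.5765
cable 2: Δx=3.5000, Δy=4.0000; L_2 = √(Δx²+Δy²) = 5.3151
cable 3: Δx=-6.5000, Δy=4.0000; L_3 = √(Δx²+Δy²) = 7.6322
cable 4: Δx=-1.5000, Δy=4.0000; L_4 = √(Δx²+Δy²) = 4.2720

(6.5765, 5.3151, 7.6322, 4.2720)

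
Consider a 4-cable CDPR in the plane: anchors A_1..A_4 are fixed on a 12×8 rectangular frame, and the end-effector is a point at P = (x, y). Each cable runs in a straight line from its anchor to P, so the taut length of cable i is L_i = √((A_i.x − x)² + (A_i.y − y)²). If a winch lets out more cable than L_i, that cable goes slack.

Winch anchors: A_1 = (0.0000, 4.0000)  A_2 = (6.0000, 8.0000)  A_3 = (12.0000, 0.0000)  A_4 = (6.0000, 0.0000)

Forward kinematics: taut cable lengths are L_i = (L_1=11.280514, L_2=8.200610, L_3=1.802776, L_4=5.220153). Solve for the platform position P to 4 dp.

each cable: (A_i−P)·(A_i−P) = L_i²; let k_i = ‖A_i‖²−L_i²
k_1 = 0.0000+16.0000−127.2500 = -111.2500
row 1: -12.0000x − 8.0000y = -144.0000  (k_2=32.7500)
row 2: -24.0000x + 8.0000y = -252.0000  (k_3=140.7500)
row 3: -12.0000x + 8.0000y = -120.0000  (k_4=8.7500)
Cramer on rows 1–2 → x = 11.0000, y = 1.5000
check cable 4: ‖A_4−P‖² = 27.2500 ≈ L_4² = 27.2500 ✓

(11.0000, 1.5000)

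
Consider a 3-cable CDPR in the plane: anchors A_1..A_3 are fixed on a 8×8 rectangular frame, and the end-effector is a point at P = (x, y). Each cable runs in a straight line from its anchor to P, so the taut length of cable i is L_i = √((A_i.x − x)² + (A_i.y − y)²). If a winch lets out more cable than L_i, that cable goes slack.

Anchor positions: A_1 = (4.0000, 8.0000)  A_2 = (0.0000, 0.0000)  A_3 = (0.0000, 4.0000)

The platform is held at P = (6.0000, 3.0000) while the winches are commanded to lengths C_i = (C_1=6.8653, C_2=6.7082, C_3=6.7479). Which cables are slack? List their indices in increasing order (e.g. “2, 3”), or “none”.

1, 3

cable 1: L_1 = ‖A_1−P‖ = 5.3852;  C_1 = 6.8653 → slack
cable 2: L_2 = ‖A_2−P‖ = 6.7082;  C_2 = 6.7082 → taut
cable 3: L_3 = ‖A_3−P‖ = 6.0828;  C_3 = 6.7479 → slack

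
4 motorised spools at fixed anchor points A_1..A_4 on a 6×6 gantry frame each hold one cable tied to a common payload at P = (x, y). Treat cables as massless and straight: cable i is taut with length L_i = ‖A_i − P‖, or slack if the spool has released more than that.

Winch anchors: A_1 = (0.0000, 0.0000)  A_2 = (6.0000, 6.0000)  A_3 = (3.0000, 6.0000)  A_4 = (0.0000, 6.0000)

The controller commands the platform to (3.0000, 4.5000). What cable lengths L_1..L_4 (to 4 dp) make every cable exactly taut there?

(5.4083, 3.3541, 1.5000, 3.3541)

cable 1: Δx=-3.0000, Δy=-4.5000; L_1 = √(Δx²+Δy²) = 5.4083
cable 2: Δx=3.0000, Δy=1.5000; L_2 = √(Δx²+Δy²) = 3.3541
cable 3: Δx=0.0000, Δy=1.5000; L_3 = √(Δx²+Δy²) = 1.5000
cable 4: Δx=-3.0000, Δy=1.5000; L_4 = √(Δx²+Δy²) = 3.3541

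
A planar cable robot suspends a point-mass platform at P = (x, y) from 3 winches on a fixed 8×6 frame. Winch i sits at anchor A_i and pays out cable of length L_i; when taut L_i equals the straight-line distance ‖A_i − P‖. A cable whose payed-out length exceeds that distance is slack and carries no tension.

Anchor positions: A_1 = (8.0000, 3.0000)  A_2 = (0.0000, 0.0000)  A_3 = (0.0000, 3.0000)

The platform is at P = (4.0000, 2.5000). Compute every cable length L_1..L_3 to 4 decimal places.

(4.0311, 4.7170, 4.0311)

L_1 = √((8.0000−4.0000)² + (3.0000−2.5000)²) = 4.0311
L_2 = √((0.0000−4.0000)² + (0.0000−2.5000)²) = 4.7170
L_3 = √((0.0000−4.0000)² + (3.0000−2.5000)²) = 4.0311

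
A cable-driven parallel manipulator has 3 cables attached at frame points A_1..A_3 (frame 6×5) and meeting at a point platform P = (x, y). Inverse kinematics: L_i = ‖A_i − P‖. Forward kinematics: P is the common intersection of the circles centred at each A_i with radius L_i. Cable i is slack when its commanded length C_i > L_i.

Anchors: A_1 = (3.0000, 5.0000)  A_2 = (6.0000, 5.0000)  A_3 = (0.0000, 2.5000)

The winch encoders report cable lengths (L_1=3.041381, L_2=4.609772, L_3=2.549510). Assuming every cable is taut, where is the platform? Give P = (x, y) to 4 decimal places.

(2.5000, 2.0000)

each cable: (A_i−P)·(A_i−P) = L_i²; let c_i = ‖A_i‖²−L_i²
c_1 = 9.0000+25.0000−9.2500 = 24.7500
row 1: -6.0000x + 0.0000y = -15.0000  (c_2=39.7500)
row 2: 6.0000x + 5.0000y = 25.0000  (c_3=-0.2500)
Cramer on rows 1–2 → x = 2.5000, y = 2.0000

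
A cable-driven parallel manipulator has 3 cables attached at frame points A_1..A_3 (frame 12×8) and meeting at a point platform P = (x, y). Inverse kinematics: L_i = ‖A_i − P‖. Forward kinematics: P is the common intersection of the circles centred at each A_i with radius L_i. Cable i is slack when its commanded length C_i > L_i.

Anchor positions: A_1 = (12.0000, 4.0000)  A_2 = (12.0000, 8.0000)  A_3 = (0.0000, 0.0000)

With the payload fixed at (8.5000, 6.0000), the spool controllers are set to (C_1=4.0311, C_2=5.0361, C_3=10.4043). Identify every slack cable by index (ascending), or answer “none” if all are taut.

2

cable 1: √((3.5000)²+(-2.0000)²)=4.0311, C_1=4.0311: taut
cable 2: √((3.5000)²+(2.0000)²)=4.0311, C_2=5.0361: slack
cable 3: √((-8.5000)²+(-6.0000)²)=10.4043, C_3=10.4043: taut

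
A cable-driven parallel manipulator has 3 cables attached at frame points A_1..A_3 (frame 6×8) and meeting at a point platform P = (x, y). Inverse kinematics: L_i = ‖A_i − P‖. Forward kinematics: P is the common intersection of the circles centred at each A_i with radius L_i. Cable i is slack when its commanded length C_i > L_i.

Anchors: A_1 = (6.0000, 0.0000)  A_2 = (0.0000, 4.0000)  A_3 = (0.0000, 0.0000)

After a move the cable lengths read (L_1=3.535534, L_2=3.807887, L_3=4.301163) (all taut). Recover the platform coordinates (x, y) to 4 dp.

each cable: (A_i−P)·(A_i−P) = L_i²; let c_i = ‖A_i‖²−L_i²
c_1 = 36.0000+0.0000−12.5000 = 23.5000
row 1: 12.0000x − 8.0000y = 22.0000  (c_2=1.5000)
row 2: 12.0000x + 0.0000y = 42.0000  (c_3=-18.5000)
Cramer on rows 1–2 → x = 3.5000, y = 2.5000

(3.5000, 2.5000)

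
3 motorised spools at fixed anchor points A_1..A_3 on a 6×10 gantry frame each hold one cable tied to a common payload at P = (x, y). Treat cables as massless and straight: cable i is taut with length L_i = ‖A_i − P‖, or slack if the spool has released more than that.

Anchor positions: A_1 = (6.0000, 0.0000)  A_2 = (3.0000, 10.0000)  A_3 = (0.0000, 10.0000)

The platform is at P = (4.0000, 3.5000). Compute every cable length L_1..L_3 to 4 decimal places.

cable 1: Δx=2.0000, Δy=-3.5000; L_1 = √(Δx²+Δy²) = 4.0311
cable 2: Δx=-1.0000, Δy=6.5000; L_2 = √(Δx²+Δy²) = 6.5765
cable 3: Δx=-4.0000, Δy=6.5000; L_3 = √(Δx²+Δy²) = 7.6322

(4.0311, 6.5765, 7.6322)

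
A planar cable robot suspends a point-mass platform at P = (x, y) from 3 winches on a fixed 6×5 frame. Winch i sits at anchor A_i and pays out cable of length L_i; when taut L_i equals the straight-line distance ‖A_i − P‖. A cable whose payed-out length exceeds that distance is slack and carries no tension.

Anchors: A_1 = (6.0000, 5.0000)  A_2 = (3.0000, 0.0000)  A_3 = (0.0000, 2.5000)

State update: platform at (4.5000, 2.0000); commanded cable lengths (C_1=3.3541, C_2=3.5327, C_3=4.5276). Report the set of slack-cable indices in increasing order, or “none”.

2

cable 1: L_1 = ‖A_1−P‖ = 3.3541;  C_1 = 3.3541 → taut
cable 2: L_2 = ‖A_2−P‖ = 2.5000;  C_2 = 3.5327 → slack
cable 3: L_3 = ‖A_3−P‖ = 4.5277;  C_3 = 4.5276 → taut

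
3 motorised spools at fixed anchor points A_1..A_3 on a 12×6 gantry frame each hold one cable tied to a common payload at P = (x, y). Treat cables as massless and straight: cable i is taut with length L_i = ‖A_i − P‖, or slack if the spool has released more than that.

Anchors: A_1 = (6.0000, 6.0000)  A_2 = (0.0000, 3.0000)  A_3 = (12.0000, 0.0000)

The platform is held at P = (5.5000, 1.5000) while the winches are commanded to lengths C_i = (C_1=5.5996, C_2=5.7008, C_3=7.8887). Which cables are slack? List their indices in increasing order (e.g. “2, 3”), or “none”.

cable 1: L_1 = ‖A_1−P‖ = 4.5277;  C_1 = 5.5996 → slack
cable 2: L_2 = ‖A_2−P‖ = 5.7009;  C_2 = 5.7008 → taut
cable 3: L_3 = ‖A_3−P‖ = 6.6708;  C_3 = 7.8887 → slack

1, 3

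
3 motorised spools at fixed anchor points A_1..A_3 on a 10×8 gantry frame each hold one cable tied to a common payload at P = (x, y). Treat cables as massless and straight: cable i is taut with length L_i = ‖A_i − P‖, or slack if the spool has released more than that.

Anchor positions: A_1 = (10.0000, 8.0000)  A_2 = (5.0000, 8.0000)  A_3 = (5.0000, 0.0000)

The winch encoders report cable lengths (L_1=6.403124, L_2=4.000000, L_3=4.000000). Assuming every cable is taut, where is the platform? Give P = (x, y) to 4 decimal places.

circle eqns → linear via eq_j − eq_1; set q_j = A_j·A_j − L_j²
q_1 = 100.0000+64.0000−41.0000 = 123.0000
10.0000·x + 0.0000·y = q_1−q_2 = 50.0000
10.0000·x + 16.0000·y = q_1−q_3 = 114.0000
solve first two rows → x=5.0000, y=4.0000

(5.0000, 4.0000)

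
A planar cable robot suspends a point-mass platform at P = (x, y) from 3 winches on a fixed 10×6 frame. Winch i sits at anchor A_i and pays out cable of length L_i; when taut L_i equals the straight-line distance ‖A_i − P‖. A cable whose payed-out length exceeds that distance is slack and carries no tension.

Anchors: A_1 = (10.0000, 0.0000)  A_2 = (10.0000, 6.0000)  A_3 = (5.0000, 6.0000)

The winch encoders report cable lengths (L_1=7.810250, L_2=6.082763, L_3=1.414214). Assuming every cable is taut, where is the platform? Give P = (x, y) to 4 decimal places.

(4.0000, 5.0000)

each cable: (A_i−P)·(A_i−P) = L_i²; let q_i = ‖A_i‖²−L_i²
q_1 = 100.0000+0.0000−61.0000 = 39.0000
row 1: 0.0000x − 12.0000y = -60.0000  (q_2=99.0000)
row 2: 10.0000x − 12.0000y = -20.0000  (q_3=59.0000)
Cramer on rows 1–2 → x = 4.0000, y = 5.0000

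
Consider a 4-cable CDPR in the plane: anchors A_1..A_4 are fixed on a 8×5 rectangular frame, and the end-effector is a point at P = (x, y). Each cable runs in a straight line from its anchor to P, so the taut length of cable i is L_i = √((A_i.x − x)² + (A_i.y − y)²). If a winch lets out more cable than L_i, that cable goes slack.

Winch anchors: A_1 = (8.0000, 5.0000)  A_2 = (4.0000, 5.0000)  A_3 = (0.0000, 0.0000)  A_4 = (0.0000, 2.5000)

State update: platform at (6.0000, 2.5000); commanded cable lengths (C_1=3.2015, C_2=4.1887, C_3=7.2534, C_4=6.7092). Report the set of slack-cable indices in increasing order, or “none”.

2, 3, 4

cable 1: √((2.0000)²+(2.5000)²)=3.2016, C_1=3.2015: taut
cable 2: √((-2.0000)²+(2.5000)²)=3.2016, C_2=4.1887: slack
cable 3: √((-6.0000)²+(-2.5000)²)=6.5000, C_3=7.2534: slack
cable 4: √((-6.0000)²+(0.0000)²)=6.0000, C_4=6.7092: slack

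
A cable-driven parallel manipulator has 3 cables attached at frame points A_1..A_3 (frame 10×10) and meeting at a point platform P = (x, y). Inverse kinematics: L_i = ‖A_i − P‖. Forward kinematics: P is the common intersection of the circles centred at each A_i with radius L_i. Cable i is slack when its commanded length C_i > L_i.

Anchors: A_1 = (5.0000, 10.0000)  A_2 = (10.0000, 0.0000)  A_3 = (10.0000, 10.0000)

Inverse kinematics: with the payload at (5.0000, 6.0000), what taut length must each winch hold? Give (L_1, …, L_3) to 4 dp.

(4.0000, 7.8102, 6.4031)

L_1: Δ = A_1−P = (0.0000, 4.0000) → ‖Δ‖ = √16.0000 = 4.0000
L_2: Δ = A_2−P = (5.0000, -6.0000) → ‖Δ‖ = √61.0000 = 7.8102
L_3: Δ = A_3−P = (5.0000, 4.0000) → ‖Δ‖ = √41.0000 = 6.4031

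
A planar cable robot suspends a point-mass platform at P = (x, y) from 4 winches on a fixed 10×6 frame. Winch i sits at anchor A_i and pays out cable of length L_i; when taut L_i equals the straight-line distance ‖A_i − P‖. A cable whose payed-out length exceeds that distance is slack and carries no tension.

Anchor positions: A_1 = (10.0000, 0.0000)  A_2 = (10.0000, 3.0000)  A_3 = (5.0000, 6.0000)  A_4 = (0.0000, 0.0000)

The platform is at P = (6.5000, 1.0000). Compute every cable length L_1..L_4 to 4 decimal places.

L_1: Δ = A_1−P = (3.5000, -1.0000) → ‖Δ‖ = √13.2500 = 3.6401
L_2: Δ = A_2−P = (3.5000, 2.0000) → ‖Δ‖ = √16.2500 = 4.0311
L_3: Δ = A_3−P = (-1.5000, 5.0000) → ‖Δ‖ = √27.2500 = 5.2202
L_4: Δ = A_4−P = (-6.5000, -1.0000) → ‖Δ‖ = √43.2500 = 6.5765

(3.6401, 4.0311, 5.2202, 6.5765)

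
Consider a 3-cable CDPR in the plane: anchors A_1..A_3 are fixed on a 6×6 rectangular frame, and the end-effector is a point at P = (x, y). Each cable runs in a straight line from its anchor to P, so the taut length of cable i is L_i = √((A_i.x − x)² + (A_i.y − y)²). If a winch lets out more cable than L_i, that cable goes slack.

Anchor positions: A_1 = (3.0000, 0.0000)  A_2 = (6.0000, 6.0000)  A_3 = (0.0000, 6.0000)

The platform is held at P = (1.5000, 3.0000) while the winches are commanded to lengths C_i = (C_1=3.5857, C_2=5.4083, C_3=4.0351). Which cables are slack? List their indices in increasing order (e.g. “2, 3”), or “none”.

cable 1: √((1.5000)²+(-3.0000)²)=3.3541, C_1=3.5857: slack
cable 2: √((4.5000)²+(3.0000)²)=5.4083, C_2=5.4083: taut
cable 3: √((-1.5000)²+(3.0000)²)=3.3541, C_3=4.0351: slack

1, 3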